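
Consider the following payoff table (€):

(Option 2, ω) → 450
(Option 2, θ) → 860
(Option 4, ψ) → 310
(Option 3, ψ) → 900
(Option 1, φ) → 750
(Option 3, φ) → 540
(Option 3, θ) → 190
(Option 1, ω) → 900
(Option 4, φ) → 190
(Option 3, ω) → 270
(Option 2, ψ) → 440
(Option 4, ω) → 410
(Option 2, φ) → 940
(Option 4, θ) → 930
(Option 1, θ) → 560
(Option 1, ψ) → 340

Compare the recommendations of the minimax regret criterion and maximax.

Column bests: θ=930, φ=940, ψ=900, ω=900.
Option 1 regrets: 370, 190, 560, 0 → max 560
Option 2 regrets: 70, 0, 460, 450 → max 460
Option 3 regrets: 740, 400, 0, 630 → max 740
Option 4 regrets: 0, 750, 590, 490 → max 750
Smallest max regret = 460 → Option 2.
Row maxima: Option 1=900, Option 2=940, Option 3=900, Option 4=930
Best best-case = 940 → Option 2.

minimax regret → Option 2; maximax → Option 2 (agree)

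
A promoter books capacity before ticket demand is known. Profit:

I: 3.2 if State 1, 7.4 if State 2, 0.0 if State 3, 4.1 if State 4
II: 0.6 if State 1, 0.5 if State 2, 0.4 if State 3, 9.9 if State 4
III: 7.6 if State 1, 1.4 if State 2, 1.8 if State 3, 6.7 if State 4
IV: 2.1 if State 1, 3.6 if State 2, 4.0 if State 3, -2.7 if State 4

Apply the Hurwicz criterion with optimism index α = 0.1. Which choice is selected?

I: 0.1·7.4 + 0.9·0.0 = 0.74
II: 0.1·9.9 + 0.9·0.4 = 1.35
III: 0.1·7.6 + 0.9·1.4 = 2.02
IV: 0.1·4.0 + 0.9·(-2.7) = -2.03
Highest Hurwicz score = 2.02 → III.

III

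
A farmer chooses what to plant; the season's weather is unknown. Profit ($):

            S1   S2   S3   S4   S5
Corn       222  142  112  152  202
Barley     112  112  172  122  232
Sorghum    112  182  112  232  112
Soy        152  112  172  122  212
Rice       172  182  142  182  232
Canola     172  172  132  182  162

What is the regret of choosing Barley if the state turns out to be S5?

0

Best payoff under S5 is 232.
Regret = 232 − 232 = 0.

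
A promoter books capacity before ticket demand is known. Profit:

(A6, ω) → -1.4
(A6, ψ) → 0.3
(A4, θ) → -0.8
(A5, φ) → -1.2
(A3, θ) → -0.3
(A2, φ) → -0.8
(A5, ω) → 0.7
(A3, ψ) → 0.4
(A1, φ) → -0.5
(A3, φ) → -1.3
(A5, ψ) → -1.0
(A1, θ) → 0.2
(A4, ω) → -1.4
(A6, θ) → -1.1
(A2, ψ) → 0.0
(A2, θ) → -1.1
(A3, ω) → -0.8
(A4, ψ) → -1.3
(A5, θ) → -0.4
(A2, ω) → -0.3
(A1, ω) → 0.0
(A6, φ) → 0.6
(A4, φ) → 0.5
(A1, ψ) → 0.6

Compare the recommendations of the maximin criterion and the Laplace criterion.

Row minima: A1=-0.5, A2=-1.1, A3=-1.3, A4=-1.4, A5=-1.2, A6=-1.4
Best worst-case = -0.5 → A1.
Row averages: A1=0.075, A2=-0.55, A3=-0.5, A4=-0.75, A5=-0.475, A6=-0.4
Highest average = 0.075 → A1.

maximin → A1; laplace → A1 (agree)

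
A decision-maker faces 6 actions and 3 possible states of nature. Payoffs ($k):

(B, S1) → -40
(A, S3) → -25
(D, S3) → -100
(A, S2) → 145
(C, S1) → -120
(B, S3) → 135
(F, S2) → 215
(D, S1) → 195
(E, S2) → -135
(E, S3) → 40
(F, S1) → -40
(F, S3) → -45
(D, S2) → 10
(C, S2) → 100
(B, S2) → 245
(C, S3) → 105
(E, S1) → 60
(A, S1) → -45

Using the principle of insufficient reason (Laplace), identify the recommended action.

B

Row averages: A=25, B=340/3, C=85/3, D=35, E=-35/3, F=130/3
Highest average = 340/3 → B.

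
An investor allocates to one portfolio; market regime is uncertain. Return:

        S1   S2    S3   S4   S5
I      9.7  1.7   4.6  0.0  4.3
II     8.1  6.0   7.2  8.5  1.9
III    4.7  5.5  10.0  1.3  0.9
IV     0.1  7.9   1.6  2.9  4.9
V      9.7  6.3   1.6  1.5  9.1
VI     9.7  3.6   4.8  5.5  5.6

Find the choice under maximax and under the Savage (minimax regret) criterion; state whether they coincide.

maximax → III; minimax regret → VI (disagree)

Row maxima: I=9.7, II=8.5, III=10.0, IV=7.9, V=9.7, VI=9.7
Best best-case = 10.0 → III.
Column bests: S1=9.7, S2=7.9, S3=10.0, S4=8.5, S5=9.1.
I regrets: 0.0, 6.2, 5.4, 8.5, 4.8 → max 8.5
II regrets: 1.6, 1.9, 2.8, 0.0, 7.2 → max 7.2
III regrets: 5.0, 2.4, 0.0, 7.2, 8.2 → max 8.2
IV regrets: 9.6, 0.0, 8.4, 5.6, 4.2 → max 9.6
V regrets: 0.0, 1.6, 8.4, 7.0, 0.0 → max 8.4
VI regrets: 0.0, 4.3, 5.2, 3.0, 3.5 → max 5.2
Smallest max regret = 5.2 → VI.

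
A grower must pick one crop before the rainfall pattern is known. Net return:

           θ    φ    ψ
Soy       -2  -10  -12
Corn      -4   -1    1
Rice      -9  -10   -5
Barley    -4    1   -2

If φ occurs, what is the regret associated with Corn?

2

Best payoff under φ is 1.
Regret = 1 − (-1) = 2.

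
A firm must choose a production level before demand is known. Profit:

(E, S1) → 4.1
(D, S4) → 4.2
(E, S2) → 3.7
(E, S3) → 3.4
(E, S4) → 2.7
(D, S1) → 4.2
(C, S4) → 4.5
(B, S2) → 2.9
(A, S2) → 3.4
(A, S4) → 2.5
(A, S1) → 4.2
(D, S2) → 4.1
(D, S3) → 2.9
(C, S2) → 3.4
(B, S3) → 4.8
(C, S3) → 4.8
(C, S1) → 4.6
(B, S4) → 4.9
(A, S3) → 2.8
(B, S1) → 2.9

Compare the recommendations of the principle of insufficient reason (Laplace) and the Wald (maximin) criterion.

laplace → C; maximin → C (agree)

Row averages: A=3.225, B=3.875, C=4.325, D=3.85, E=3.475
Highest average = 4.325 → C.
Row minima: A=2.5, B=2.9, C=3.4, D=2.9, E=2.7
Best worst-case = 3.4 → C.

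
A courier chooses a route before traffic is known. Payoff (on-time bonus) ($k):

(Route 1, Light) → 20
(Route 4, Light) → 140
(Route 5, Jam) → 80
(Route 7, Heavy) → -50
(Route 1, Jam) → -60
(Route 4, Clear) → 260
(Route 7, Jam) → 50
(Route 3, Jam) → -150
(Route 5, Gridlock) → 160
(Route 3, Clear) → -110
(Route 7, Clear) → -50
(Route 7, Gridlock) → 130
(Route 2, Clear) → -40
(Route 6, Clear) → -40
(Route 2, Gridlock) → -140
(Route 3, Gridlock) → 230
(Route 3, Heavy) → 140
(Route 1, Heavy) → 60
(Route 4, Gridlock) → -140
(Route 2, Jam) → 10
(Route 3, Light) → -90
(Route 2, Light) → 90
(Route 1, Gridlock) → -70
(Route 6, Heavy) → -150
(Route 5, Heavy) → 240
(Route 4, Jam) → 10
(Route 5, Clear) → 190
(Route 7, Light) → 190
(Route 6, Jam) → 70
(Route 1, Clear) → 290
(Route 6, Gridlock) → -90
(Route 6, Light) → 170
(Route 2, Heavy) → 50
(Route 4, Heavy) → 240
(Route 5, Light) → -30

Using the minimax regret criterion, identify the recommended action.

Route 5

Column bests: Clear=290, Light=190, Heavy=240, Jam=80, Gridlock=230.
Route 1 regrets: 0, 170, 180, 140, 300 → max 300
Route 2 regrets: 330, 100, 190, 70, 370 → max 370
Route 3 regrets: 400, 280, 100, 230, 0 → max 400
Route 4 regrets: 30, 50, 0, 70, 370 → max 370
Route 5 regrets: 100, 220, 0, 0, 70 → max 220
Route 6 regrets: 330, 20, 390, 10, 320 → max 390
Route 7 regrets: 340, 0, 290, 30, 100 → max 340
Smallest max regret = 220 → Route 5.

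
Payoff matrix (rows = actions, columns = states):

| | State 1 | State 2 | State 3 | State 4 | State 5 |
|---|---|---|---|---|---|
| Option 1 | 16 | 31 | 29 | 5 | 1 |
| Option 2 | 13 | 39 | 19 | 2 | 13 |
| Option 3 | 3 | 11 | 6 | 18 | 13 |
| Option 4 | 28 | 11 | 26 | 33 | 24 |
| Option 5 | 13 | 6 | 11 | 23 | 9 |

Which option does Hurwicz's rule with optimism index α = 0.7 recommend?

Option 1: 0.7·31 + 0.3·1 = 22
Option 2: 0.7·39 + 0.3·2 = 27.9
Option 3: 0.7·18 + 0.3·3 = 13.5
Option 4: 0.7·33 + 0.3·11 = 26.4
Option 5: 0.7·23 + 0.3·6 = 17.9
Highest Hurwicz score = 27.9 → Option 2.

Option 2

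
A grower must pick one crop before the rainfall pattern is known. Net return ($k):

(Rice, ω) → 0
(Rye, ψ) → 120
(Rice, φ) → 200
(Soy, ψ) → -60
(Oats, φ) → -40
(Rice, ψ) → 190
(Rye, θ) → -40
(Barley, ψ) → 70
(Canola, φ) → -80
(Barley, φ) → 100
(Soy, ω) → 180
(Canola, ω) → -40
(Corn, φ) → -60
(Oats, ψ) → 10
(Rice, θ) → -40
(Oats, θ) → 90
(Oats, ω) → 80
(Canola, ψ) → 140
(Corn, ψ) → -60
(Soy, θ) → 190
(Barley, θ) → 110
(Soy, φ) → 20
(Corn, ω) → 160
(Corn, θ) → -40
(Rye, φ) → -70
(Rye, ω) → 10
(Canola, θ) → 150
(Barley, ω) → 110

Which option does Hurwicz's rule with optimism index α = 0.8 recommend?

Corn: 0.8·160 + 0.2·(-60) = 116
Oats: 0.8·90 + 0.2·(-40) = 64
Rye: 0.8·120 + 0.2·(-70) = 82
Barley: 0.8·110 + 0.2·70 = 102
Soy: 0.8·190 + 0.2·(-60) = 140
Rice: 0.8·200 + 0.2·(-40) = 152
Canola: 0.8·150 + 0.2·(-80) = 104
Highest Hurwicz score = 152 → Rice.

Rice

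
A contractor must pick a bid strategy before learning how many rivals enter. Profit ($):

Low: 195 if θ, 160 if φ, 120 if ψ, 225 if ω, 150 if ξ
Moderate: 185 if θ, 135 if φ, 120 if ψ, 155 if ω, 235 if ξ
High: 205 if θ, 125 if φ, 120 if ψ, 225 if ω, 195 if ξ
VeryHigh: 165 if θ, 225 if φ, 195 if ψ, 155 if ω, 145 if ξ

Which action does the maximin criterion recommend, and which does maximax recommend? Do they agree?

Row minima: Low=120, Moderate=120, High=120, VeryHigh=145
Best worst-case = 145 → VeryHigh.
Row maxima: Low=225, Moderate=235, High=225, VeryHigh=225
Best best-case = 235 → Moderate.

maximin → VeryHigh; maximax → Moderate (disagree)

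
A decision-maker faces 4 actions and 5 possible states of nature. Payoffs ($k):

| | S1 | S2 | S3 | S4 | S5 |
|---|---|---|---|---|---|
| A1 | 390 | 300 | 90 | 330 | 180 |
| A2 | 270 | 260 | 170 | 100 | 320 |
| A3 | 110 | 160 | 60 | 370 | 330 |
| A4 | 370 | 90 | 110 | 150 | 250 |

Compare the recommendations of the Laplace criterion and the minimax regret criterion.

laplace → A1; minimax regret → A1 (agree)

Row averages: A1=258, A2=224, A3=206, A4=194
Highest average = 258 → A1.
Column bests: S1=390, S2=300, S3=170, S4=370, S5=330.
A1 regrets: 0, 0, 80, 40, 150 → max 150
A2 regrets: 120, 40, 0, 270, 10 → max 270
A3 regrets: 280, 140, 110, 0, 0 → max 280
A4 regrets: 20, 210, 60, 220, 80 → max 220
Smallest max regret = 150 → A1.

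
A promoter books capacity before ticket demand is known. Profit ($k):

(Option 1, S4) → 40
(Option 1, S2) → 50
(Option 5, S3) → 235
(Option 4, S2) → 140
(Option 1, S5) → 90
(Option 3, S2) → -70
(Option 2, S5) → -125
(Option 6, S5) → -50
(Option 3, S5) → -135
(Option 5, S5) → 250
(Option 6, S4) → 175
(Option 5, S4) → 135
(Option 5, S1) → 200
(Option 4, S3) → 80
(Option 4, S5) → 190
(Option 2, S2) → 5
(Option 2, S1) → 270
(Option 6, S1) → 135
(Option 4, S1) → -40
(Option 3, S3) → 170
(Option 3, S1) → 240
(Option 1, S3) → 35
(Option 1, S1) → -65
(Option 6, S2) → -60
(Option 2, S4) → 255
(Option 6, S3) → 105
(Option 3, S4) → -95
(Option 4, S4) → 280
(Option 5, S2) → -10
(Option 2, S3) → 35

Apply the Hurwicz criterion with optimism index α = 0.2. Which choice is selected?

Option 1: 0.2·90 + 0.8·(-65) = -34
Option 2: 0.2·270 + 0.8·(-125) = -46
Option 3: 0.2·240 + 0.8·(-135) = -60
Option 4: 0.2·280 + 0.8·(-40) = 24
Option 5: 0.2·250 + 0.8·(-10) = 42
Option 6: 0.2·175 + 0.8·(-60) = -13
Highest Hurwicz score = 42 → Option 5.

Option 5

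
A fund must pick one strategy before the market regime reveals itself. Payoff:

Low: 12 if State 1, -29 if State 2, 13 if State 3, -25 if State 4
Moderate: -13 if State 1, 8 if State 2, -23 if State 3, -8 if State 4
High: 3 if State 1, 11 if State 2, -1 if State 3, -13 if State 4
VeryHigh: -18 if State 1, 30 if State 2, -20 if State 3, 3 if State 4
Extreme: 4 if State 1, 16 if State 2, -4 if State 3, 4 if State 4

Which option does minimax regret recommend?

Extreme

Column bests: State 1=12, State 2=30, State 3=13, State 4=4.
Low regrets: 0, 59, 0, 29 → max 59
Moderate regrets: 25, 22, 36, 12 → max 36
High regrets: 9, 19, 14, 17 → max 19
VeryHigh regrets: 30, 0, 33, 1 → max 33
Extreme regrets: 8, 14, 17, 0 → max 17
Smallest max regret = 17 → Extreme.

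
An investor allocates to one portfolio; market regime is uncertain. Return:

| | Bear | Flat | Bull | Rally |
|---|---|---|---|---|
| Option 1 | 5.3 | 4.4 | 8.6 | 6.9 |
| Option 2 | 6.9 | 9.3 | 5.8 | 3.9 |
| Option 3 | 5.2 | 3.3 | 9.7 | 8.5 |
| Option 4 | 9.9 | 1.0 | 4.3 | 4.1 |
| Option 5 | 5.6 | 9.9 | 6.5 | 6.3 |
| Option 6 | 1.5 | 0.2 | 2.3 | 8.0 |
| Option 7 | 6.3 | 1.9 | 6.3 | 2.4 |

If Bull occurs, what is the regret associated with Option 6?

Best payoff under Bull is 9.7.
Regret = 9.7 − 2.3 = 7.4.

7.4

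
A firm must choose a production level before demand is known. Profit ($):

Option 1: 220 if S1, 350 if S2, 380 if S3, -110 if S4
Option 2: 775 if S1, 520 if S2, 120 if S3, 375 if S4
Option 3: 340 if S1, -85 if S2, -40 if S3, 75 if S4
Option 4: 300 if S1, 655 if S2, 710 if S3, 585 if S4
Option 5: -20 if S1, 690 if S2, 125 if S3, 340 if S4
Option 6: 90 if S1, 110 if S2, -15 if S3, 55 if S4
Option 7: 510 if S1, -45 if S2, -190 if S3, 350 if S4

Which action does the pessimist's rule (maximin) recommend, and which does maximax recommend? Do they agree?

maximin → Option 4; maximax → Option 2 (disagree)

Row minima: Option 1=-110, Option 2=120, Option 3=-85, Option 4=300, Option 5=-20, Option 6=-15, Option 7=-190
Best worst-case = 300 → Option 4.
Row maxima: Option 1=380, Option 2=775, Option 3=340, Option 4=710, Option 5=690, Option 6=110, Option 7=510
Best best-case = 775 → Option 2.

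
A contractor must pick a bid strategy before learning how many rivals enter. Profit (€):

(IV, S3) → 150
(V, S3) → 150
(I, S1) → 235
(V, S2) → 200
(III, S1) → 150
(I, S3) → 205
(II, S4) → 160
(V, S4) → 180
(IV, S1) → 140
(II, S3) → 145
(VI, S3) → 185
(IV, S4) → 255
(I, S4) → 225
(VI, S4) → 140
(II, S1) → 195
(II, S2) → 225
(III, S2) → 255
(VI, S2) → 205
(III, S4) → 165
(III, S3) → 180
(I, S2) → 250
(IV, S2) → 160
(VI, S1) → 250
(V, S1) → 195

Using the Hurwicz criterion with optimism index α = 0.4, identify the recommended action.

I

I: 0.4·250 + 0.6·205 = 223
II: 0.4·225 + 0.6·145 = 177
III: 0.4·255 + 0.6·150 = 192
IV: 0.4·255 + 0.6·140 = 186
V: 0.4·200 + 0.6·150 = 170
VI: 0.4·250 + 0.6·140 = 184
Highest Hurwicz score = 223 → I.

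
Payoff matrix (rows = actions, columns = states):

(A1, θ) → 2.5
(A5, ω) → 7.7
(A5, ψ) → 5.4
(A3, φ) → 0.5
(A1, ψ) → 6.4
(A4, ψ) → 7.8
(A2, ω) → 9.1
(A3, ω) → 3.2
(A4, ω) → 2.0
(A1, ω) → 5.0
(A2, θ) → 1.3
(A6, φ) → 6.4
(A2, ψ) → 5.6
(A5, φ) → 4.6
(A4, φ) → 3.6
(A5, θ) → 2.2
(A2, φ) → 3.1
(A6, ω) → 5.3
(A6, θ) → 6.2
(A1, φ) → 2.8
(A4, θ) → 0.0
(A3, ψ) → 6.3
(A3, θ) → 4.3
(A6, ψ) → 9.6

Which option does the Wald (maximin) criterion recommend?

Row minima: A1=2.5, A2=1.3, A3=0.5, A4=0.0, A5=2.2, A6=5.3
Best worst-case = 5.3 → A6.

A6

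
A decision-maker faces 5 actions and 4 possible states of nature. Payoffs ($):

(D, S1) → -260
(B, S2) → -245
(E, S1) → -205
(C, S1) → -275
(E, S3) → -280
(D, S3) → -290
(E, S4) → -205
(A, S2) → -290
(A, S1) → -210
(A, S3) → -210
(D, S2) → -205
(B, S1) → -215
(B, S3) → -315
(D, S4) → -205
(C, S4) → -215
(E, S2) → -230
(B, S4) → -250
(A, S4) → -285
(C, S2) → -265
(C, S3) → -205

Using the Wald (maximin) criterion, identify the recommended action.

C

Row minima: A=-290, B=-315, C=-275, D=-290, E=-280
Best worst-case = -275 → C.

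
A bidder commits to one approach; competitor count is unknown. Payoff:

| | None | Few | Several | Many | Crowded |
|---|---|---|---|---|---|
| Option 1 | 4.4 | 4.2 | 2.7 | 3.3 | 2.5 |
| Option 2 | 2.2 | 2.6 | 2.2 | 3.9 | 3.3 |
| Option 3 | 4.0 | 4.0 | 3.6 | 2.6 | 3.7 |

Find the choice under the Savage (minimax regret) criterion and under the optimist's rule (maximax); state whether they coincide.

minimax regret → Option 1; maximax → Option 1 (agree)

Column bests: None=4.4, Few=4.2, Several=3.6, Many=3.9, Crowded=3.7.
Option 1 regrets: 0.0, 0.0, 0.9, 0.6, 1.2 → max 1.2
Option 2 regrets: 2.2, 1.6, 1.4, 0.0, 0.4 → max 2.2
Option 3 regrets: 0.4, 0.2, 0.0, 1.3, 0.0 → max 1.3
Smallest max regret = 1.2 → Option 1.
Row maxima: Option 1=4.4, Option 2=3.9, Option 3=4.0
Best best-case = 4.4 → Option 1.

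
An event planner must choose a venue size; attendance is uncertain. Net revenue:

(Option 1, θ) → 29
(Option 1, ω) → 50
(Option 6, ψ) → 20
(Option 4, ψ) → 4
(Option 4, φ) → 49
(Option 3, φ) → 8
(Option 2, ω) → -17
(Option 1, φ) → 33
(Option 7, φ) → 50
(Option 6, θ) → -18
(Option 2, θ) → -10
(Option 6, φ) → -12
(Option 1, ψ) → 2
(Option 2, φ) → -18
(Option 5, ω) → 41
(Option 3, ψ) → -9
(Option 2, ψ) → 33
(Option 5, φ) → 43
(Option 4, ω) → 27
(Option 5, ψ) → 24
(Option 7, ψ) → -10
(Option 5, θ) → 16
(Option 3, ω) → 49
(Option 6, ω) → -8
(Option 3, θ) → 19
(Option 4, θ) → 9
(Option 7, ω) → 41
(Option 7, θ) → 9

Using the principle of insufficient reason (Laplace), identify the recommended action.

Option 5

Row averages: Option 1=28.5, Option 2=-3, Option 3=16.75, Option 4=22.25, Option 5=31, Option 6=-4.5, Option 7=22.5
Highest average = 31 → Option 5.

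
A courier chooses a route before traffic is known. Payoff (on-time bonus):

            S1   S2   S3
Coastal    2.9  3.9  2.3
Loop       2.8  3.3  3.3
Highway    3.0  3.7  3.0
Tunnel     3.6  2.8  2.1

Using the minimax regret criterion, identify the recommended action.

Column bests: S1=3.6, S2=3.9, S3=3.3.
Coastal regrets: 0.7, 0.0, 1.0 → max 1.0
Loop regrets: 0.8, 0.6, 0.0 → max 0.8
Highway regrets: 0.6, 0.2, 0.3 → max 0.6
Tunnel regrets: 0.0, 1.1, 1.2 → max 1.2
Smallest max regret = 0.6 → Highway.

Highway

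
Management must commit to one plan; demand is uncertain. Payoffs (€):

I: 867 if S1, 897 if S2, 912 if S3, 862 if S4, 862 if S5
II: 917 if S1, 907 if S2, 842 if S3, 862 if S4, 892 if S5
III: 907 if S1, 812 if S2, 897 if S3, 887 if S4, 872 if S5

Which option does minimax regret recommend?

I

Column bests: S1=917, S2=907, S3=912, S4=887, S5=892.
I regrets: 50, 10, 0, 25, 30 → max 50
II regrets: 0, 0, 70, 25, 0 → max 70
III regrets: 10, 95, 15, 0, 20 → max 95
Smallest max regret = 50 → I.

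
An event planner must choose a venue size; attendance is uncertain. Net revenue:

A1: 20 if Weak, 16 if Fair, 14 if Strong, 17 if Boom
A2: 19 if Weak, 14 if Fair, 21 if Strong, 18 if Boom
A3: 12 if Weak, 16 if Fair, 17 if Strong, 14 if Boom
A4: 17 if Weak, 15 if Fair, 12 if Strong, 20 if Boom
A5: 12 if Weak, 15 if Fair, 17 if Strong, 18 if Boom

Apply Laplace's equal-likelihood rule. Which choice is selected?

A2

Row averages: A1=16.75, A2=18, A3=14.75, A4=16, A5=15.5
Highest average = 18 → A2.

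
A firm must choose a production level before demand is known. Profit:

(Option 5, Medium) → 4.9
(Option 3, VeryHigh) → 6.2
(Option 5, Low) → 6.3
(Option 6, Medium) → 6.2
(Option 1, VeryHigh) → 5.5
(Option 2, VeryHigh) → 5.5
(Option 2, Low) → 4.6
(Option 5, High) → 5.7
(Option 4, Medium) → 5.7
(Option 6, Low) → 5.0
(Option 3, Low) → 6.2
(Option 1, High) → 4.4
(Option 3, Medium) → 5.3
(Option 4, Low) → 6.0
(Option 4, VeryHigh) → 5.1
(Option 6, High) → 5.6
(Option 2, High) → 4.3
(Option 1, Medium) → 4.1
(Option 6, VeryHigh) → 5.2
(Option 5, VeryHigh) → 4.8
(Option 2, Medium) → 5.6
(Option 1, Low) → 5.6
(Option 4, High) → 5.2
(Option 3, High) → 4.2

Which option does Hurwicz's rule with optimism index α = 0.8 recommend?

Option 5

Option 1: 0.8·5.6 + 0.2·4.1 = 5.3
Option 2: 0.8·5.6 + 0.2·4.3 = 5.34
Option 3: 0.8·6.2 + 0.2·4.2 = 5.8
Option 4: 0.8·6.0 + 0.2·5.1 = 5.82
Option 5: 0.8·6.3 + 0.2·4.8 = 6
Option 6: 0.8·6.2 + 0.2·5.0 = 5.96
Highest Hurwicz score = 6 → Option 5.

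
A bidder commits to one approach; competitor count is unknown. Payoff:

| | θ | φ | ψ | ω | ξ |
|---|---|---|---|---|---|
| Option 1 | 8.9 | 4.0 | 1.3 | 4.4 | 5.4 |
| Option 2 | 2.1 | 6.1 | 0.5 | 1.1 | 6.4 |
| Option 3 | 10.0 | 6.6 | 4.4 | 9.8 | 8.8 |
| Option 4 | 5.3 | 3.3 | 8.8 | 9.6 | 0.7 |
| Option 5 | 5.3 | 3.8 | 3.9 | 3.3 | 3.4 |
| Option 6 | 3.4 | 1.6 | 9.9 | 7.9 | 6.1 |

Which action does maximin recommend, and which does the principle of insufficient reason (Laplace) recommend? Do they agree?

Row minima: Option 1=1.3, Option 2=0.5, Option 3=4.4, Option 4=0.7, Option 5=3.3, Option 6=1.6
Best worst-case = 4.4 → Option 3.
Row averages: Option 1=4.8, Option 2=3.24, Option 3=7.92, Option 4=5.54, Option 5=3.94, Option 6=5.78
Highest average = 7.92 → Option 3.

maximin → Option 3; laplace → Option 3 (agree)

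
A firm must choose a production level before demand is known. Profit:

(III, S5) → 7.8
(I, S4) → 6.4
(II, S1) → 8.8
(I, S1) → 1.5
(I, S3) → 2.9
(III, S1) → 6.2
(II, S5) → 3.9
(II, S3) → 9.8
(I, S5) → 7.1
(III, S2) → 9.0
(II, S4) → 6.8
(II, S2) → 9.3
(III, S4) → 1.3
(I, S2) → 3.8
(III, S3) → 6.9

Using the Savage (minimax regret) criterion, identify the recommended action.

Column bests: S1=8.8, S2=9.3, S3=9.8, S4=6.8, S5=7.8.
I regrets: 7.3, 5.5, 6.9, 0.4, 0.7 → max 7.3
II regrets: 0.0, 0.0, 0.0, 0.0, 3.9 → max 3.9
III regrets: 2.6, 0.3, 2.9, 5.5, 0.0 → max 5.5
Smallest max regret = 3.9 → II.

II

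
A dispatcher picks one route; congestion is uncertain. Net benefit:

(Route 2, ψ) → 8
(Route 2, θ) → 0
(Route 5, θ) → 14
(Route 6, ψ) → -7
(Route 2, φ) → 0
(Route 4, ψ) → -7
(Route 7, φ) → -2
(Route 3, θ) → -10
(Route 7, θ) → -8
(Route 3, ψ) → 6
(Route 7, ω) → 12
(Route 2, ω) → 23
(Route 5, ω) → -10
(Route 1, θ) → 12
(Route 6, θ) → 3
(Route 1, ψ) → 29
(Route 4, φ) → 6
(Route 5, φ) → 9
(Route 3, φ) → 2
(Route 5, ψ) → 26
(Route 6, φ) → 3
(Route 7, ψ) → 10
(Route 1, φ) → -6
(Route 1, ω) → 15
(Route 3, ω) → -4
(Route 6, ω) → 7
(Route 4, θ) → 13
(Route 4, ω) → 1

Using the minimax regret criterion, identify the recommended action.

Route 1

Column bests: θ=14, φ=9, ψ=29, ω=23.
Route 1 regrets: 2, 15, 0, 8 → max 15
Route 2 regrets: 14, 9, 21, 0 → max 21
Route 3 regrets: 24, 7, 23, 27 → max 27
Route 4 regrets: 1, 3, 36, 22 → max 36
Route 5 regrets: 0, 0, 3, 33 → max 33
Route 6 regrets: 11, 6, 36, 16 → max 36
Route 7 regrets: 22, 11, 19, 11 → max 22
Smallest max regret = 15 → Route 1.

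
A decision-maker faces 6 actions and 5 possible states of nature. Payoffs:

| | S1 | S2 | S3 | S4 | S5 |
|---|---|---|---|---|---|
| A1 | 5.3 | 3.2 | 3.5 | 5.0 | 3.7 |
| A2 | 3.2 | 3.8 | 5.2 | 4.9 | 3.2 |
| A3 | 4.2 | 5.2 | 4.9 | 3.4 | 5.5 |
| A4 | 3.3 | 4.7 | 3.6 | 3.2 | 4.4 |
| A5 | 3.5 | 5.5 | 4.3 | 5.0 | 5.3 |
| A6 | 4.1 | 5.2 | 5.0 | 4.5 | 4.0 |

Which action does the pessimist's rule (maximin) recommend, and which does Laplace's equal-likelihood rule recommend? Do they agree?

maximin → A6; laplace → A5 (disagree)

Row minima: A1=3.2, A2=3.2, A3=3.4, A4=3.2, A5=3.5, A6=4.0
Best worst-case = 4.0 → A6.
Row averages: A1=4.14, A2=4.06, A3=4.64, A4=3.84, A5=4.72, A6=4.56
Highest average = 4.72 → A5.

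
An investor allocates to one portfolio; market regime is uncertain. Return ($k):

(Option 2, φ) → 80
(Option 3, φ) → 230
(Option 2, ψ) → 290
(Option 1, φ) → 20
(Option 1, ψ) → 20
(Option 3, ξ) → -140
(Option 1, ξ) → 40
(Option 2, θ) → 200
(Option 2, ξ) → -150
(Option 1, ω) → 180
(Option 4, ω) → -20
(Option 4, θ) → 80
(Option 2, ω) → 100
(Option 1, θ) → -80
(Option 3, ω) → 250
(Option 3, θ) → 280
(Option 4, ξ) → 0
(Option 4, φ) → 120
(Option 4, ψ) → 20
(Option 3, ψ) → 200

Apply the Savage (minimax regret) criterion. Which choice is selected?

Column bests: θ=280, φ=230, ψ=290, ω=250, ξ=40.
Option 1 regrets: 360, 210, 270, 70, 0 → max 360
Option 2 regrets: 80, 150, 0, 150, 190 → max 190
Option 3 regrets: 0, 0, 90, 0, 180 → max 180
Option 4 regrets: 200, 110, 270, 270, 40 → max 270
Smallest max regret = 180 → Option 3.

Option 3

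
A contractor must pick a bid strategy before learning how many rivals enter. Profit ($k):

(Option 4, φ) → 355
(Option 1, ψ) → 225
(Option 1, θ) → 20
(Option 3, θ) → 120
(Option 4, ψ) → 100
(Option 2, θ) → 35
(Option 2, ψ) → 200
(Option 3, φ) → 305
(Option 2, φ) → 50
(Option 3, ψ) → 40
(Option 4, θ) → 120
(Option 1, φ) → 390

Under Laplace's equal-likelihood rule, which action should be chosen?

Option 1

Row averages: Option 1=635/3, Option 2=95, Option 3=155, Option 4=575/3
Highest average = 635/3 → Option 1.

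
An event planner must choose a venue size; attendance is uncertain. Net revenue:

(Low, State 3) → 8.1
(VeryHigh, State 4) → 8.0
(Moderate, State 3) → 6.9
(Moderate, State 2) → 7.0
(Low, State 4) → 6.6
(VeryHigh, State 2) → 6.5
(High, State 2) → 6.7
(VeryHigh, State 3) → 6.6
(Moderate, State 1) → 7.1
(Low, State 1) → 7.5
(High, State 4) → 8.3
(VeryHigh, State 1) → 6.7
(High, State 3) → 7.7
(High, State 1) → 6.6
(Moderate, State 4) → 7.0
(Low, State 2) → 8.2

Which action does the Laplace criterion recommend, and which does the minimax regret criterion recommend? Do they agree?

laplace → Low; minimax regret → Moderate (disagree)

Row averages: Low=7.6, Moderate=7, High=7.325, VeryHigh=6.95
Highest average = 7.6 → Low.
Column bests: State 1=7.5, State 2=8.2, State 3=8.1, State 4=8.3.
Low regrets: 0.0, 0.0, 0.0, 1.7 → max 1.7
Moderate regrets: 0.4, 1.2, 1.2, 1.3 → max 1.3
High regrets: 0.9, 1.5, 0.4, 0.0 → max 1.5
VeryHigh regrets: 0.8, 1.7, 1.5, 0.3 → max 1.7
Smallest max regret = 1.3 → Moderate.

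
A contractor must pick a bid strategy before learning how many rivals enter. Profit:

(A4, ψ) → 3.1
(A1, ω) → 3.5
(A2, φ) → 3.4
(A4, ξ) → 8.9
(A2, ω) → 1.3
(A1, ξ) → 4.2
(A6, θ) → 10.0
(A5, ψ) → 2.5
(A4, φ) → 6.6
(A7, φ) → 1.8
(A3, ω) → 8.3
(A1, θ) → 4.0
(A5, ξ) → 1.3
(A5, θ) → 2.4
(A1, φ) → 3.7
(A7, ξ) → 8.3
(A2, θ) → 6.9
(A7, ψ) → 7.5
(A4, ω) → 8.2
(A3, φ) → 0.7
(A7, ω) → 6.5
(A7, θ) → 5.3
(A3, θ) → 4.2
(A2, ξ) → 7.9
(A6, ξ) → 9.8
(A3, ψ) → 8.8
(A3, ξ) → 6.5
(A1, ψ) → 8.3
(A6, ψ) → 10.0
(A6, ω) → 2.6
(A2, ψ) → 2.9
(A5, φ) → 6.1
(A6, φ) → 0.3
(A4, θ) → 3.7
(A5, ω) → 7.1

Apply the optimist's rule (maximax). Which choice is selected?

Row maxima: A1=8.3, A2=7.9, A3=8.8, A4=8.9, A5=7.1, A6=10.0, A7=8.3
Best best-case = 10.0 → A6.

A6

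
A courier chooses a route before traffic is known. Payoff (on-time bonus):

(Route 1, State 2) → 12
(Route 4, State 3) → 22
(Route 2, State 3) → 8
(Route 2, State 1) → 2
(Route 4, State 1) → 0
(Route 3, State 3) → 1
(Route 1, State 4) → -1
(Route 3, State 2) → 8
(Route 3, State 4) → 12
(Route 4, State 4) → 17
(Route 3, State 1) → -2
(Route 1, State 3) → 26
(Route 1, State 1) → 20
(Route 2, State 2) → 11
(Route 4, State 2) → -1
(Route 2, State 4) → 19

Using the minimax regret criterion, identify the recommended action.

Column bests: State 1=20, State 2=12, State 3=26, State 4=19.
Route 1 regrets: 0, 0, 0, 20 → max 20
Route 2 regrets: 18, 1, 18, 0 → max 18
Route 3 regrets: 22, 4, 25, 7 → max 25
Route 4 regrets: 20, 13, 4, 2 → max 20
Smallest max regret = 18 → Route 2.

Route 2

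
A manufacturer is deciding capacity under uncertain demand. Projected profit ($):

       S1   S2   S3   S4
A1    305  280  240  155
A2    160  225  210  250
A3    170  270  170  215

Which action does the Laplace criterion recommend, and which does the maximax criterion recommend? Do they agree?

laplace → A1; maximax → A1 (agree)

Row averages: A1=245, A2=211.25, A3=206.25
Highest average = 245 → A1.
Row maxima: A1=305, A2=250, A3=270
Best best-case = 305 → A1.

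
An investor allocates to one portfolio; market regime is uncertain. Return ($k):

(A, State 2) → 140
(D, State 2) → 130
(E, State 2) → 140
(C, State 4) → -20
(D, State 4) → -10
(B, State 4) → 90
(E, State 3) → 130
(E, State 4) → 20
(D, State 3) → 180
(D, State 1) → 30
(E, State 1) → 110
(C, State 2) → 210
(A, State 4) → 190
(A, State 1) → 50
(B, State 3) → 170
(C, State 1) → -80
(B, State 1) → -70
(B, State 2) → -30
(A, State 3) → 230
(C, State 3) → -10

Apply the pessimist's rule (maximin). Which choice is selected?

A

Row minima: A=50, B=-70, C=-80, D=-10, E=20
Best worst-case = 50 → A.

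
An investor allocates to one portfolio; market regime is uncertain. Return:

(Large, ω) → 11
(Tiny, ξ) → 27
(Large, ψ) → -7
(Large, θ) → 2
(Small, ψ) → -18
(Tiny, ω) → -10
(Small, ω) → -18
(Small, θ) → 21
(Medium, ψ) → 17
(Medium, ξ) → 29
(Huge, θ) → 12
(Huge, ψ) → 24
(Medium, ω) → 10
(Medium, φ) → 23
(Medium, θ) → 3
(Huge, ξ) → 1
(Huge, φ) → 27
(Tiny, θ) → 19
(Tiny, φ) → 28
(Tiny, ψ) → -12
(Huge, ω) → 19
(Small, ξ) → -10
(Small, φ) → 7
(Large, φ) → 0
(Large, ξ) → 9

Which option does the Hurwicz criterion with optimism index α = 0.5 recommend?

Tiny: 0.5·28 + 0.5·(-12) = 8
Small: 0.5·21 + 0.5·(-18) = 1.5
Medium: 0.5·29 + 0.5·3 = 16
Large: 0.5·11 + 0.5·(-7) = 2
Huge: 0.5·27 + 0.5·1 = 14
Highest Hurwicz score = 16 → Medium.

Medium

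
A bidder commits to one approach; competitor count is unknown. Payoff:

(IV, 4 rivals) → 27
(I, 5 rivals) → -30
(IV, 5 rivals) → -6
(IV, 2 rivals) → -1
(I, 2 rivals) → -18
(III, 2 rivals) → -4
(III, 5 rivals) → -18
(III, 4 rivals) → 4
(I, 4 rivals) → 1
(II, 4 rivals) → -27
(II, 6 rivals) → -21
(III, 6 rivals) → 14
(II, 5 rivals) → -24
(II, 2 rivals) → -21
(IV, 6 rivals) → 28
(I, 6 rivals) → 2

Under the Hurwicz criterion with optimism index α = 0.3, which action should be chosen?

IV

I: 0.3·2 + 0.7·(-30) = -20.4
II: 0.3·(-21) + 0.7·(-27) = -25.2
III: 0.3·14 + 0.7·(-18) = -8.4
IV: 0.3·28 + 0.7·(-6) = 4.2
Highest Hurwicz score = 4.2 → IV.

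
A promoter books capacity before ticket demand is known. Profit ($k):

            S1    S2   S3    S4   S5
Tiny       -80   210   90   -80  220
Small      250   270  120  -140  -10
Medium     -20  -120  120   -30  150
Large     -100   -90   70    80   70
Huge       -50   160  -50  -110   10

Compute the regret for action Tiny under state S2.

Best payoff under S2 is 270.
Regret = 270 − 210 = 60.

60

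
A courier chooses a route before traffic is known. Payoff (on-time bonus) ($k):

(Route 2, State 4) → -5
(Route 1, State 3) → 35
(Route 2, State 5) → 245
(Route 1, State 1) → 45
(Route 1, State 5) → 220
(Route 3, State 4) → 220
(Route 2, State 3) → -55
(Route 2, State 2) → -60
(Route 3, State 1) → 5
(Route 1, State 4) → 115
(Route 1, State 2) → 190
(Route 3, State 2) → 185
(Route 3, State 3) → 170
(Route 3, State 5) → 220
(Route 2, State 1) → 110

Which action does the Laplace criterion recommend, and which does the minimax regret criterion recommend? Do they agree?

Row averages: Route 1=121, Route 2=47, Route 3=160
Highest average = 160 → Route 3.
Column bests: State 1=110, State 2=190, State 3=170, State 4=220, State 5=245.
Route 1 regrets: 65, 0, 135, 105, 25 → max 135
Route 2 regrets: 0, 250, 225, 225, 0 → max 250
Route 3 regrets: 105, 5, 0, 0, 25 → max 105
Smallest max regret = 105 → Route 3.

laplace → Route 3; minimax regret → Route 3 (agree)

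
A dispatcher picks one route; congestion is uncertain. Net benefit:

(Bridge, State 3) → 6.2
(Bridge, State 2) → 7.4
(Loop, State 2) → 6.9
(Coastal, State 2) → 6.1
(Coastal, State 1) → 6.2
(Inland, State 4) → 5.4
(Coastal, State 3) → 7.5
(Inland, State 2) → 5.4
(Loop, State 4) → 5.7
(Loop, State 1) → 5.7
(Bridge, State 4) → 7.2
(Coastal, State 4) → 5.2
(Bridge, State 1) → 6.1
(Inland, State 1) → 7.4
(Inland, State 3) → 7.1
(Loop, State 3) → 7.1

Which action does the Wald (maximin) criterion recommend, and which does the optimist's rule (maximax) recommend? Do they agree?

maximin → Bridge; maximax → Coastal (disagree)

Row minima: Inland=5.4, Loop=5.7, Bridge=6.1, Coastal=5.2
Best worst-case = 6.1 → Bridge.
Row maxima: Inland=7.4, Loop=7.1, Bridge=7.4, Coastal=7.5
Best best-case = 7.5 → Coastal.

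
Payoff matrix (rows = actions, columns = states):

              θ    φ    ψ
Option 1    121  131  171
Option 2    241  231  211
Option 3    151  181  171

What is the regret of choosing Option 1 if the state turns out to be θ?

120

Best payoff under θ is 241.
Regret = 241 − 121 = 120.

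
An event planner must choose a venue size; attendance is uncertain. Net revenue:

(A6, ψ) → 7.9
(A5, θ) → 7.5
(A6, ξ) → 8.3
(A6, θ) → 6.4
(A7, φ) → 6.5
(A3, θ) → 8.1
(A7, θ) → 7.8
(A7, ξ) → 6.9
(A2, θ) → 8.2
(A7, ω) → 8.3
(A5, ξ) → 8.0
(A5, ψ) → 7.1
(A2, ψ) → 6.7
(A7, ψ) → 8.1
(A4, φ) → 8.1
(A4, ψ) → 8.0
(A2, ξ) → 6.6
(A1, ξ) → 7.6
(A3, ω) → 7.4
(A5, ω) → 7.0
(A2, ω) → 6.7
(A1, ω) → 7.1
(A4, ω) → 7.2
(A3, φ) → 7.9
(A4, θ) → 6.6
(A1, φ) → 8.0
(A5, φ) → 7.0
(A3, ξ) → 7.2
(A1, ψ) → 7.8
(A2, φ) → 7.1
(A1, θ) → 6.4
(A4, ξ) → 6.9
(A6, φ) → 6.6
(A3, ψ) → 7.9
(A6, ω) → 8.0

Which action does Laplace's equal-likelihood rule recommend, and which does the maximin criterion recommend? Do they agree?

laplace → A3; maximin → A3 (agree)

Row averages: A1=7.38, A2=7.06, A3=7.7, A4=7.36, A5=7.32, A6=7.44, A7=7.52
Highest average = 7.7 → A3.
Row minima: A1=6.4, A2=6.6, A3=7.2, A4=6.6, A5=7.0, A6=6.4, A7=6.5
Best worst-case = 7.2 → A3.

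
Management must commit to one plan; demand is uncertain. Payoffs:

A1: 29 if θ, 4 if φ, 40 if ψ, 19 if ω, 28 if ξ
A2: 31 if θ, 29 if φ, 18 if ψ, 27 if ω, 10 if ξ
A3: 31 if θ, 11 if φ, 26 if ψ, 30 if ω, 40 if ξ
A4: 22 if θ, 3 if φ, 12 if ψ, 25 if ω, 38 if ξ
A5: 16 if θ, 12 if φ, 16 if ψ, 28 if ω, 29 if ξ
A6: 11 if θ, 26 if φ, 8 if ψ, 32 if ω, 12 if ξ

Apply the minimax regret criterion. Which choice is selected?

Column bests: θ=31, φ=29, ψ=40, ω=32, ξ=40.
A1 regrets: 2, 25, 0, 13, 12 → max 25
A2 regrets: 0, 0, 22, 5, 30 → max 30
A3 regrets: 0, 18, 14, 2, 0 → max 18
A4 regrets: 9, 26, 28, 7, 2 → max 28
A5 regrets: 15, 17, 24, 4, 11 → max 24
A6 regrets: 20, 3, 32, 0, 28 → max 32
Smallest max regret = 18 → A3.

A3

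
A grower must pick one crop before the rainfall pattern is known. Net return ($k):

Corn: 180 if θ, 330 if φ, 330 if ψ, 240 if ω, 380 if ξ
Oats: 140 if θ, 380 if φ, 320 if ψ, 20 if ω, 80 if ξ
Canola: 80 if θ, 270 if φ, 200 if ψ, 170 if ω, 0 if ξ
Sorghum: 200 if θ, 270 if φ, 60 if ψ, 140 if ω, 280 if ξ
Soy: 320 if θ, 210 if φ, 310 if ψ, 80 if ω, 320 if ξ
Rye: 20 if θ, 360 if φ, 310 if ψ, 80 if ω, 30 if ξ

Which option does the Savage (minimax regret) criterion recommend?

Column bests: θ=320, φ=380, ψ=330, ω=240, ξ=380.
Corn regrets: 140, 50, 0, 0, 0 → max 140
Oats regrets: 180, 0, 10, 220, 300 → max 300
Canola regrets: 240, 110, 130, 70, 380 → max 380
Sorghum regrets: 120, 110, 270, 100, 100 → max 270
Soy regrets: 0, 170, 20, 160, 60 → max 170
Rye regrets: 300, 20, 20, 160, 350 → max 350
Smallest max regret = 140 → Corn.

Corn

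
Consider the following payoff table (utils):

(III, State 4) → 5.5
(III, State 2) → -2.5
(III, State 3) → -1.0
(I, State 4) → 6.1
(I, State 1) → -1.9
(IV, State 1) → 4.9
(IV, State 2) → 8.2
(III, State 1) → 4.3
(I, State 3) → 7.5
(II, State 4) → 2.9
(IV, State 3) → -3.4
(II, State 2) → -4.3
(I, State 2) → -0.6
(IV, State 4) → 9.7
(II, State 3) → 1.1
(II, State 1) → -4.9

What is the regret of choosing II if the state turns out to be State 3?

6.4

Best payoff under State 3 is 7.5.
Regret = 7.5 − 1.1 = 6.4.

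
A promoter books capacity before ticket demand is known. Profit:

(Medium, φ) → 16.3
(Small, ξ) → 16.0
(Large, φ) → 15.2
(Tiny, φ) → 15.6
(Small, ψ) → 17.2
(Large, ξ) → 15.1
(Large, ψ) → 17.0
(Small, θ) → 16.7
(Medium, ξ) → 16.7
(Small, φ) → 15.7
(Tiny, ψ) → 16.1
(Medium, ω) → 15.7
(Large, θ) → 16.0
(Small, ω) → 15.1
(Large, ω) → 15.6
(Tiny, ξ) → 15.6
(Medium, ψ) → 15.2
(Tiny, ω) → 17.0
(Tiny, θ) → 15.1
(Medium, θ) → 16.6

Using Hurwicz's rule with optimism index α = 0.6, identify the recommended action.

Small

Tiny: 0.6·17.0 + 0.4·15.1 = 16.24
Small: 0.6·17.2 + 0.4·15.1 = 16.36
Medium: 0.6·16.7 + 0.4·15.2 = 16.1
Large: 0.6·17.0 + 0.4·15.1 = 16.24
Highest Hurwicz score = 16.36 → Small.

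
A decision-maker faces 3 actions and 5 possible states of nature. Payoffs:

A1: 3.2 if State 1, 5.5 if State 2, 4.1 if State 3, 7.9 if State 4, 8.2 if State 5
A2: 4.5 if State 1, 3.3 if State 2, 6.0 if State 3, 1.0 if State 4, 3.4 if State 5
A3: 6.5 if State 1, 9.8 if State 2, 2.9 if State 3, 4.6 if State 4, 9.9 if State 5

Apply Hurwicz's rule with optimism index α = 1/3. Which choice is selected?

A1: 1/3·8.2 + 2/3·3.2 = 73/15
A2: 1/3·6.0 + 2/3·1.0 = 8/3
A3: 1/3·9.9 + 2/3·2.9 = 157/30
Highest Hurwicz score = 157/30 → A3.

A3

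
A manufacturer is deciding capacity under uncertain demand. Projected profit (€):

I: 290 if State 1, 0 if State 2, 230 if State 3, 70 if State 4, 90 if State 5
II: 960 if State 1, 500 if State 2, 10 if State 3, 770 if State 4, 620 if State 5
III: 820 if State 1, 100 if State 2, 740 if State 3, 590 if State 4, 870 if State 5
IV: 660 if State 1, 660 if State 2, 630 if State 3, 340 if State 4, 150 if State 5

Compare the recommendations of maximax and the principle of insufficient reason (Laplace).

maximax → II; laplace → III (disagree)

Row maxima: I=290, II=960, III=870, IV=660
Best best-case = 960 → II.
Row averages: I=136, II=572, III=624, IV=488
Highest average = 624 → III.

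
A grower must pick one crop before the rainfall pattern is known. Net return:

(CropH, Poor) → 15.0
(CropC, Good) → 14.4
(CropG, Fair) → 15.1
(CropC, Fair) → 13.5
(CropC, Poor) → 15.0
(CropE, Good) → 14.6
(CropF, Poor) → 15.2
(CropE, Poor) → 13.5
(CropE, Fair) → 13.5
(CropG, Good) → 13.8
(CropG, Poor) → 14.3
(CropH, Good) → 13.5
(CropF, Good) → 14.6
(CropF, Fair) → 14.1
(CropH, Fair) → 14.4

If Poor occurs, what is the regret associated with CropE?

Best payoff under Poor is 15.2.
Regret = 15.2 − 13.5 = 1.7.

1.7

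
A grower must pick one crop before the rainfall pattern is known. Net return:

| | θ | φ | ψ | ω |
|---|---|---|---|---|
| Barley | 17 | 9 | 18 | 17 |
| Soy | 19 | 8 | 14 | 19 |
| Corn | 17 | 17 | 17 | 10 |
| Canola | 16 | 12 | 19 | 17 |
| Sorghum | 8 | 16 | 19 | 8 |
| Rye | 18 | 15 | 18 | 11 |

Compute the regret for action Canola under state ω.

Best payoff under ω is 19.
Regret = 19 − 17 = 2.

2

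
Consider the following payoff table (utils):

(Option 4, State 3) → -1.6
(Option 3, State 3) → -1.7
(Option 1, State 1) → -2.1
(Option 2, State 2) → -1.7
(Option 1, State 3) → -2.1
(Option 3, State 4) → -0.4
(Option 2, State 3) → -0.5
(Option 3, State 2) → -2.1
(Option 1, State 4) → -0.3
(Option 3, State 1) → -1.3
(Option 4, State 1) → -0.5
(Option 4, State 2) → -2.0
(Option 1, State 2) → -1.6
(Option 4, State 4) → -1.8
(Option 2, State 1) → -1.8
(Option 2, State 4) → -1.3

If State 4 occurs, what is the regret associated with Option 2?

Best payoff under State 4 is -0.3.
Regret = -0.3 − (-1.3) = 1.0.

1.0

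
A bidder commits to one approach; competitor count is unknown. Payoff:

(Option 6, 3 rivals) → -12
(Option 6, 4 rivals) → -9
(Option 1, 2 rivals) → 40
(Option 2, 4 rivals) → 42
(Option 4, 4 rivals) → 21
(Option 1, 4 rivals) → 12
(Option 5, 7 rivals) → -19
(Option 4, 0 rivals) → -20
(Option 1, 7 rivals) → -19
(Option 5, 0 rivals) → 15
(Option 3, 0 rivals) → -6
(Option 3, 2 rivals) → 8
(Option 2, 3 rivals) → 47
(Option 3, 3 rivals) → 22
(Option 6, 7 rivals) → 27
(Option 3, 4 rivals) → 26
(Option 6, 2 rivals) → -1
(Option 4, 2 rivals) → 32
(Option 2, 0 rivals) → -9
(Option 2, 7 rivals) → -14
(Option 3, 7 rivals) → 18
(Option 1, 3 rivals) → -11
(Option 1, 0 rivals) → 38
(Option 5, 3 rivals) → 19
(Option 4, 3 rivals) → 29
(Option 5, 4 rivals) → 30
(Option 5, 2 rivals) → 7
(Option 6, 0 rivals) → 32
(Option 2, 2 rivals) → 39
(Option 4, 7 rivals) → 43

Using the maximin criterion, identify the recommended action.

Option 3

Row minima: Option 1=-19, Option 2=-14, Option 3=-6, Option 4=-20, Option 5=-19, Option 6=-12
Best worst-case = -6 → Option 3.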